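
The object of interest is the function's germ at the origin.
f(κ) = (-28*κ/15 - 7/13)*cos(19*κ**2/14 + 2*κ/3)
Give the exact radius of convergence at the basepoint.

The radius of convergence is infinite.

The factor cos(19*κ**2/14 + 2*κ/3) is entire and contributes no finite singular point.
The polynomial part has no poles.
No finite singular points: the Taylor series at 0 converges everywhere.


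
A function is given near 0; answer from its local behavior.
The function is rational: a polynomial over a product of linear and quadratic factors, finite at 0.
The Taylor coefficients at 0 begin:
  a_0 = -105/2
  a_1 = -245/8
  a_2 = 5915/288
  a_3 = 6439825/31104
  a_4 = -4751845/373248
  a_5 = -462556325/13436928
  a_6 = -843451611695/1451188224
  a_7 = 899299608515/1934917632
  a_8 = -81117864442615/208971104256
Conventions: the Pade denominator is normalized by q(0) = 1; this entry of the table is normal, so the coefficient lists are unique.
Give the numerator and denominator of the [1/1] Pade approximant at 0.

Taylor coefficients needed (read off): a_0 = -105/2, a_1 = -245/8, a_2 = 5915/288.
Write the denominator as Q(y) = 1 + q1*y. Requiring Q*f - P = O(y^3) with deg P <= 1 kills the coefficients of y^2..y^2 in Q*f:
  y^2: a_2 + q1*a_1 = 0, i.e. 5915/288 + (-245/8)*q1 = 0.
Solving this linear system: q1 = 169/252.
The numerator is Q*f truncated at degree 1: P0 = a_0 = -105/2; P1 = a_1 + q1*a_0 = -395/6.

The Pade approximant has numerator coefficients [-105/2, -395/6]; denominator coefficients [1, 169/252].


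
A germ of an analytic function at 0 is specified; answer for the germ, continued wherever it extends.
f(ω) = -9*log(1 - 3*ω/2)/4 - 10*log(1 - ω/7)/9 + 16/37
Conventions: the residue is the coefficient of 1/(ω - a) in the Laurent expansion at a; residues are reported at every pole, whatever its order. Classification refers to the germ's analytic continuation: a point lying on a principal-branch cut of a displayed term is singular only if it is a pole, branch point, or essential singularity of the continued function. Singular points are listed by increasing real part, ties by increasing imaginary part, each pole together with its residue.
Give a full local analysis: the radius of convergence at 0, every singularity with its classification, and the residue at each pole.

Branch term (-9/4)*log(1 - ω/(2/3)): its argument vanishes at ω = 2/3, a logarithmic branch point, modulus 2/3.
Branch term (-10/9)*log(1 - ω/(7)): its argument vanishes at ω = 7, a logarithmic branch point, modulus 7.
The radius of convergence is the smallest modulus among the singular points: 2/3.
List the singular points by increasing real part (a conjugate pair: the negative imaginary part first).

Radius of convergence at 0: 2/3.
At 2/3: a logarithmic branch point.
At 7: a logarithmic branch point.


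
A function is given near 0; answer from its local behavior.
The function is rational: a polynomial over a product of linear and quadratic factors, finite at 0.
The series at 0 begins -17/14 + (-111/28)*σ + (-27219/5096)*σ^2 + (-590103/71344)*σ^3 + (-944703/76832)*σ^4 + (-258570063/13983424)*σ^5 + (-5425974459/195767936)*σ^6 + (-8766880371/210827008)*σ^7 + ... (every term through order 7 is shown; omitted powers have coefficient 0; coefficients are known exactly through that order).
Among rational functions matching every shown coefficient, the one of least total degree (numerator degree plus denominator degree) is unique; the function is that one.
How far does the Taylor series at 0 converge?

The radius of convergence is 2/3.

No rational of total degree below 4 reproduces all 8 coefficients; solving the [2/2] Pade equations on them gives f(σ) = (19*σ**2/39 + 29*σ/7 + 17/9)/((σ - 2/3)*(σ + 7/3)), whose expansion matches every shown term.
Denominator factor (σ - 2/3): pole of order 1 at 2/3, modulus 2/3.
Denominator factor (σ + 7/3): pole of order 1 at -7/3, modulus 7/3.
The radius of convergence is the smallest modulus among the singular points: 2/3.


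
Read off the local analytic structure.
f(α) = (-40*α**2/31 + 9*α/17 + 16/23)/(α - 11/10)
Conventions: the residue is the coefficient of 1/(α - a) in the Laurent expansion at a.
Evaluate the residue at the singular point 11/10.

The residue is -34337/121210.

At the order-1 pole 11/10 set g(α) = (α - (11/10))*f(α) = -40*α**2/31 + 9*α/17 + 16/23.
Simple pole: residue = g(a) at a = 11/10, which is -34337/121210.


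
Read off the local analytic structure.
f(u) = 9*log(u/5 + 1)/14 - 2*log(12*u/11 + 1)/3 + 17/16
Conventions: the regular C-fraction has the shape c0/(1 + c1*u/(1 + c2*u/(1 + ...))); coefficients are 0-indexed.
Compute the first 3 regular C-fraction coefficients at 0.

Taylor coefficients (expand at 0): a_0 = 17/16, a_1 = -461/770, a_2 = 32511/84700.
c0 = a_0 = 17/16. Peel one level at a time: if S = 1 + c*u/S' with S'(0) = 1, then c is the u-coefficient of S and S' = c*u/(S - 1).
S_1 = c0/f = 1 + (3688/6545)*u + (-1873892/42837025)*u^2 + ...; c1 = 3688/6545.
S_2 = c1*u/(S_1 - 1) = 1 + (468473/6034490)*u + ...; c2 = 468473/6034490.

The regular C-fraction coefficients are [17/16, 3688/6545, 468473/6034490].


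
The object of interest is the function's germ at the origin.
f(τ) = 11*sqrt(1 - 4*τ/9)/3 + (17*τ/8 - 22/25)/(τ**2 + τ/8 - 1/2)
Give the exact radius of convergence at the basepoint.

The radius of convergence is -1/16 + (1/16)*sqrt(129).

Denominator factor (τ**2 + τ/8 - 1/2): discriminant 129/64, real irrational roots -1/16 + (1/16)*sqrt(129) and -1/16 - (1/16)*sqrt(129); poles of order 1, moduli -1/16 + (1/16)*sqrt(129) and 1/16 + (1/16)*sqrt(129).
Branch term (11/3)*sqrt(1 - τ/(9/4)): its argument vanishes at τ = 9/4, a square-root branch point, modulus 9/4.
The radius of convergence is the smallest modulus among the singular points: -1/16 + (1/16)*sqrt(129).


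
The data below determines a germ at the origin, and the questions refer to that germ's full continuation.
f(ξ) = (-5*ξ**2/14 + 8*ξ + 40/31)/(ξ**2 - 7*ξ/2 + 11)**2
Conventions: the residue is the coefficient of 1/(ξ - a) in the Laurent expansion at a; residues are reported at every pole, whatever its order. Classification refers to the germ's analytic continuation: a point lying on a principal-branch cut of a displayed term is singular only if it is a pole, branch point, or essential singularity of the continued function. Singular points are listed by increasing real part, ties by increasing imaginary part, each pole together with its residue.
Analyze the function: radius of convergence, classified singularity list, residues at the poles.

Denominator factor (ξ**2 - 7*ξ/2 + 11)^2: discriminant -127/4, complex-conjugate roots (7/4) + ((1/4)*sqrt(127))*i and (7/4) - ((1/4)*sqrt(127))*i; poles of order 2, moduli sqrt(11) and sqrt(11).
The radius of convergence is the smallest modulus among the singular points: sqrt(11).
The factor ξ**2 - 7*ξ/2 + 11 splits as (ξ - a)(ξ - a') with a = (7/4) - ((1/4)*sqrt(127))*i, a' = (7/4) + ((1/4)*sqrt(127))*i. At the order-2 pole a set g(ξ) = (ξ - a)^2*f(ξ) = [-5*ξ**2/14 + 8*ξ + 40/31] / (ξ - a')^2.
Order-2 pole: residue = g'(a); g'((7/4) - ((1/4)*sqrt(127))*i) = ((39448/3499993)*sqrt(127))*i, so the residue is ((39448/3499993)*sqrt(127))*i.
The factor ξ**2 - 7*ξ/2 + 11 splits as (ξ - a)(ξ - a') with a = (7/4) + ((1/4)*sqrt(127))*i, a' = (7/4) - ((1/4)*sqrt(127))*i. At the order-2 pole a set g(ξ) = (ξ - a)^2*f(ξ) = [-5*ξ**2/14 + 8*ξ + 40/31] / (ξ - a')^2.
Order-2 pole: residue = g'(a); g'((7/4) + ((1/4)*sqrt(127))*i) = -((39448/3499993)*sqrt(127))*i, so the residue is -((39448/3499993)*sqrt(127))*i.
List the singular points by increasing real part (a conjugate pair: the negative imaginary part first).

Radius of convergence at 0: sqrt(11).
At (7/4) - ((1/4)*sqrt(127))*i: a pole of order 2; residue ((39448/3499993)*sqrt(127))*i.
At (7/4) + ((1/4)*sqrt(127))*i: a pole of order 2; residue -((39448/3499993)*sqrt(127))*i.


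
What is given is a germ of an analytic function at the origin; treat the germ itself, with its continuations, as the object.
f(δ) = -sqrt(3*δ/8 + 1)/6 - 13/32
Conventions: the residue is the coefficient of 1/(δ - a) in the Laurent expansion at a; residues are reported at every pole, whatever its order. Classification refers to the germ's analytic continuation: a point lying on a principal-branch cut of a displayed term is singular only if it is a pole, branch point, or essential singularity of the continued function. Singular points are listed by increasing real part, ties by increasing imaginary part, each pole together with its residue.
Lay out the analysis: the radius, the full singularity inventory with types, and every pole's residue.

Radius of convergence at 0: 8/3.
At -8/3: an algebraic (square-root) branch point.

Branch term (-1/6)*sqrt(1 - δ/(-8/3)): its argument vanishes at δ = -8/3, a square-root branch point, modulus 8/3.
The radius of convergence is the smallest modulus among the singular points: 8/3.


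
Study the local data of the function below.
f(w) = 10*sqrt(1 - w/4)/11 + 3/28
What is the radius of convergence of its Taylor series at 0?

The radius of convergence is 4.

Branch term (10/11)*sqrt(1 - w/(4)): its argument vanishes at w = 4, a square-root branch point, modulus 4.
The radius of convergence is the smallest modulus among the singular points: 4.


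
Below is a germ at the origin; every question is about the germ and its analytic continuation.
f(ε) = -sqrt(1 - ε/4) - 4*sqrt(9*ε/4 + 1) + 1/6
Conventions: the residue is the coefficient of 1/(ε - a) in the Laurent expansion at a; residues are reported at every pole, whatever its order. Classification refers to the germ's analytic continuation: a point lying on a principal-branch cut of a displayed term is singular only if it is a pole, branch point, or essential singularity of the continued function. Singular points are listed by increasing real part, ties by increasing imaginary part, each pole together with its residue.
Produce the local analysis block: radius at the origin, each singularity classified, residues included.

Branch term (-1)*sqrt(1 - ε/(4)): its argument vanishes at ε = 4, a square-root branch point, modulus 4.
Branch term (-4)*sqrt(1 - ε/(-4/9)): its argument vanishes at ε = -4/9, a square-root branch point, modulus 4/9.
The radius of convergence is the smallest modulus among the singular points: 4/9.
List the singular points by increasing real part (a conjugate pair: the negative imaginary part first).

Radius of convergence at 0: 4/9.
At -4/9: an algebraic (square-root) branch point.
At 4: an algebraic (square-root) branch point.


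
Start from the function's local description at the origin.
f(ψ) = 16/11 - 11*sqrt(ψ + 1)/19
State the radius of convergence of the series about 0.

The radius of convergence is 1.

Branch term (-11/19)*sqrt(1 - ψ/(-1)): its argument vanishes at ψ = -1, a square-root branch point, modulus 1.
The radius of convergence is the smallest modulus among the singular points: 1.


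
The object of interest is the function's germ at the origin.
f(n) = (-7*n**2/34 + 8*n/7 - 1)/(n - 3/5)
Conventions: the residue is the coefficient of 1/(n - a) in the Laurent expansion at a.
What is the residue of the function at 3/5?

At the order-1 pole 3/5 set g(n) = (n - (3/5))*f(n) = -7*n**2/34 + 8*n/7 - 1.
Simple pole: residue = g(a) at a = 3/5, which is -2311/5950.

The residue is -2311/5950.


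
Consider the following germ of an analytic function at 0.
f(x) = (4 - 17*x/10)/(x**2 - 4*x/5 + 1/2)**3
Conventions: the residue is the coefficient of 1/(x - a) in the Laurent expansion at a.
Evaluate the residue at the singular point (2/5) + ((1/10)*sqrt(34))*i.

The factor x**2 - 4*x/5 + 1/2 splits as (x - a)(x - a') with a = (2/5) + ((1/10)*sqrt(34))*i, a' = (2/5) - ((1/10)*sqrt(34))*i. At the order-3 pole a set g(x) = (x - a)^3*f(x) = [4 - 17*x/10] / (x - a')^3.
Order-3 pole: residue = g''(a)/2; g''((2/5) + ((1/10)*sqrt(34))*i) = -((31125/9826)*sqrt(34))*i, so the residue is -((31125/19652)*sqrt(34))*i.

The residue is -((31125/19652)*sqrt(34))*i.


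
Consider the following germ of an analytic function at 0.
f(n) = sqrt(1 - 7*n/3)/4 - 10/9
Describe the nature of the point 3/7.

The term (1/4)*sqrt(1 - n/(3/7)) has argument 1 - 3/7/(3/7) = 0 at 3/7: a square-root (algebraic, two-sheeted) branch point; the remaining terms are analytic or single-valued there.

The point is an algebraic (square-root) branch point.


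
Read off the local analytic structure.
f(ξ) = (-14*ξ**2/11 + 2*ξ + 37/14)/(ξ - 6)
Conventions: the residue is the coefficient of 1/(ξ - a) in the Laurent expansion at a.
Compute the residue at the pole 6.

At the order-1 pole 6 set g(ξ) = (ξ - (6))*f(ξ) = -14*ξ**2/11 + 2*ξ + 37/14.
Simple pole: residue = g(a) at a = 6, which is -4801/154.

The residue is -4801/154.


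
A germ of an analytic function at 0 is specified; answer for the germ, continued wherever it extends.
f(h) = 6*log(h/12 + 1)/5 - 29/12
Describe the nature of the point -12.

The point is a logarithmic branch point.

The term (6/5)*log(1 - h/(-12)) has argument 1 - -12/(-12) = 0 at -12: a logarithmic (infinitely-sheeted) branch point; the remaining terms are analytic or single-valued there.


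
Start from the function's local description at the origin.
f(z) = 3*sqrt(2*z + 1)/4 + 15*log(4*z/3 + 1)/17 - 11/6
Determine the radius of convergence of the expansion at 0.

Branch term (3/4)*sqrt(1 - z/(-1/2)): its argument vanishes at z = -1/2, a square-root branch point, modulus 1/2.
Branch term (15/17)*log(1 - z/(-3/4)): its argument vanishes at z = -3/4, a logarithmic branch point, modulus 3/4.
The radius of convergence is the smallest modulus among the singular points: 1/2.

The radius of convergence is 1/2.


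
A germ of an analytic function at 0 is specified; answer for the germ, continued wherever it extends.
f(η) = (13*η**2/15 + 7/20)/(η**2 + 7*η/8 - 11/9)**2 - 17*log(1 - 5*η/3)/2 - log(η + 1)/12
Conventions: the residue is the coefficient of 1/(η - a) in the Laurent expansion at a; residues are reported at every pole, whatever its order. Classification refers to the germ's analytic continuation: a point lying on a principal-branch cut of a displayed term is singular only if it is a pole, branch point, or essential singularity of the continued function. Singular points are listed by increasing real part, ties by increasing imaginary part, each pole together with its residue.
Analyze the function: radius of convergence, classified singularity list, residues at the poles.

Radius of convergence at 0: 3/5.
At -7/16 - (1/48)*sqrt(3257): a pole of order 2; residue -(98048/53040245)*sqrt(3257).
At -1: a logarithmic branch point.
At 3/5: a logarithmic branch point.
At -7/16 + (1/48)*sqrt(3257): a pole of order 2; residue (98048/53040245)*sqrt(3257).


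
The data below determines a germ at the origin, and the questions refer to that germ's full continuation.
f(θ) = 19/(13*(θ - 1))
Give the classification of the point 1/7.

Denominator factors: θ - 1 = -6/7 at θ = 1/7 — none vanishes.
So the germ continues analytically to 1/7.

The point is a regular point.


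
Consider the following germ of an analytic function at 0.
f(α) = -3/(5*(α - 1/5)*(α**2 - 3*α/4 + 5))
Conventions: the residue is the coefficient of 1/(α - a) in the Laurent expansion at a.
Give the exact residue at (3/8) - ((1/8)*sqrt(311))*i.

The factor α**2 - 3*α/4 + 5 splits as (α - a)(α - a') with a = (3/8) - ((1/8)*sqrt(311))*i, a' = (3/8) + ((1/8)*sqrt(311))*i. At the order-1 pole a set g(α) = (α - a)*f(α) = [-3/(5*(α - 1/5))] / (α - a').
Simple pole: residue = g(a) at a = (3/8) - ((1/8)*sqrt(311))*i, which is (10/163) - ((14/50693)*sqrt(311))*i.

The residue is (10/163) - ((14/50693)*sqrt(311))*i.


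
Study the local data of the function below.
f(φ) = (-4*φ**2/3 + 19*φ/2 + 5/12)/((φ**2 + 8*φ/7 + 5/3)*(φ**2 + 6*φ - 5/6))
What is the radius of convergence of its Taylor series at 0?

The radius of convergence is -3 + (1/6)*sqrt(354).

Denominator factor (φ**2 + 6*φ - 5/6): discriminant 118/3, real irrational roots -3 + (1/6)*sqrt(354) and -3 - (1/6)*sqrt(354); poles of order 1, moduli -3 + (1/6)*sqrt(354) and 3 + (1/6)*sqrt(354).
Denominator factor (φ**2 + 8*φ/7 + 5/3): discriminant -788/147, complex-conjugate roots (-4/7) + ((1/21)*sqrt(591))*i and (-4/7) - ((1/21)*sqrt(591))*i; poles of order 1, moduli (1/3)*sqrt(15) and (1/3)*sqrt(15).
The radius of convergence is the smallest modulus among the singular points: -3 + (1/6)*sqrt(354).


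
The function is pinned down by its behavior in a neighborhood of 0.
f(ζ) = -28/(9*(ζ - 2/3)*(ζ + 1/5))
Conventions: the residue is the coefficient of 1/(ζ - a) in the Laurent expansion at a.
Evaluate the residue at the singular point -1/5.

At the order-1 pole -1/5 set g(ζ) = (ζ - (-1/5))*f(ζ) = -28/(9*(ζ - 2/3)).
Simple pole: residue = g(a) at a = -1/5, which is 140/39.

The residue is 140/39.


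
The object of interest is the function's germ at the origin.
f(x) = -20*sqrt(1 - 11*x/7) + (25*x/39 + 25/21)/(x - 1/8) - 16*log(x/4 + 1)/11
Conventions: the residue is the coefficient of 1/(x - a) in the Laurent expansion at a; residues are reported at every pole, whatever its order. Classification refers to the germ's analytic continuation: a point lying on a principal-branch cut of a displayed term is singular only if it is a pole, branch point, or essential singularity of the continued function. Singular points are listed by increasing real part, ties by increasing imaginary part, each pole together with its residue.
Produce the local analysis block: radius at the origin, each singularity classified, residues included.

Radius of convergence at 0: 1/8.
At -4: a logarithmic branch point.
At 1/8: a pole of order 1; residue 925/728.
At 7/11: an algebraic (square-root) branch point.

Denominator factor (x - 1/8): pole of order 1 at 1/8, modulus 1/8.
Branch term (-16/11)*log(1 - x/(-4)): its argument vanishes at x = -4, a logarithmic branch point, modulus 4.
Branch term (-20)*sqrt(1 - x/(7/11)): its argument vanishes at x = 7/11, a square-root branch point, modulus 7/11.
The radius of convergence is the smallest modulus among the singular points: 1/8.
The branch terms are analytic at 1/8 and contribute nothing to the residue; only the rational part matters.
At the order-1 pole 1/8 set g(x) = (x - (1/8))*(rational part) = 25*x/39 + 25/21.
Simple pole: residue = g(a) at a = 1/8, which is 925/728.
List the singular points by increasing real part (a conjugate pair: the negative imaginary part first).


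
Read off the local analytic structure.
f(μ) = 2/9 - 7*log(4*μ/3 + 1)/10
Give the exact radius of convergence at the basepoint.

The radius of convergence is 3/4.

Branch term (-7/10)*log(1 - μ/(-3/4)): its argument vanishes at μ = -3/4, a logarithmic branch point, modulus 3/4.
The radius of convergence is the smallest modulus among the singular points: 3/4.


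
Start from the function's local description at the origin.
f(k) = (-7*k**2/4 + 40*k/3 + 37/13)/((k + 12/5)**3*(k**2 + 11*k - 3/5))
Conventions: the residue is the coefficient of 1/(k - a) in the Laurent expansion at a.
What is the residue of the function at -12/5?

The residue is 218519875/7785507132.

At the order-3 pole -12/5 set g(k) = (k - (-12/5))^3*f(k) = (-7*k**2/4 + 40*k/3 + 37/13)/(k**2 + 11*k - 3/5).
Order-3 pole: residue = g''(a)/2; g''(-12/5) = 218519875/3892753566, so the residue is 218519875/7785507132.


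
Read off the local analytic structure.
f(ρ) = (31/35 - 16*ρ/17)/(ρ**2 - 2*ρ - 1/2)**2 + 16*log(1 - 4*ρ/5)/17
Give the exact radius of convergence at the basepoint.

The radius of convergence is -1 + (1/2)*sqrt(6).

Denominator factor (ρ**2 - 2*ρ - 1/2)^2: discriminant 6, real irrational roots 1 + (1/2)*sqrt(6) and 1 - (1/2)*sqrt(6); poles of order 2, moduli 1 + (1/2)*sqrt(6) and -1 + (1/2)*sqrt(6).
Branch term (16/17)*log(1 - ρ/(5/4)): its argument vanishes at ρ = 5/4, a logarithmic branch point, modulus 5/4.
The radius of convergence is the smallest modulus among the singular points: -1 + (1/2)*sqrt(6).


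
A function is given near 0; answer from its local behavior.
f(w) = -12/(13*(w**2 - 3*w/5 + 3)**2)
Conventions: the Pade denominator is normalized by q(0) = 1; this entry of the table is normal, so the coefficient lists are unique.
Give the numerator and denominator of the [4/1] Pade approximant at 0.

The Pade approximant has numerator coefficients [-4/39, 446/5525, 26048/248625, -35818/1243125, -394084/6215625]; denominator coefficients [1, -1009/850].

Taylor coefficients needed (expand at 0): a_0 = -4/39, a_1 = -8/195, a_2 = 164/2925, a_3 = 184/4875, a_4 = -272/14625, a_5 = -8072/365625.
Write the denominator as Q(w) = 1 + q1*w. Requiring Q*f - P = O(w^6) with deg P <= 4 kills the coefficients of w^5..w^5 in Q*f:
  w^5: a_5 + q1*a_4 = 0, i.e. -8072/365625 + (-272/14625)*q1 = 0.
Solving this linear system: q1 = -1009/850.
The numerator is Q*f truncated at degree 4: P0 = a_0 = -4/39; P1 = a_1 + q1*a_0 = 446/5525; P2 = a_2 + q1*a_1 = 26048/248625; P3 = a_3 + q1*a_2 = -35818/1243125; P4 = a_4 + q1*a_3 = -394084/6215625.


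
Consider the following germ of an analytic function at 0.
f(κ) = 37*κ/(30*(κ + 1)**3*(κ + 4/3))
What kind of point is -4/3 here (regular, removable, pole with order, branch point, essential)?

The denominator factor κ + 4/3 vanishes at -4/3 and appears to the power 1; the numerator there equals -74/45, nonzero, and no other factor vanishes.
Hence a pole whose order is the multiplicity, 1.

The point is a pole of order 1.


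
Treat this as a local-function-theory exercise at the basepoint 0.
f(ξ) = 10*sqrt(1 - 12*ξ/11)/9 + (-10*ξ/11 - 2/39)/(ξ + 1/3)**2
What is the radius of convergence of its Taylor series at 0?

The radius of convergence is 1/3.

Denominator factor (ξ + 1/3)^2: pole of order 2 at -1/3, modulus 1/3.
Branch term (10/9)*sqrt(1 - ξ/(11/12)): its argument vanishes at ξ = 11/12, a square-root branch point, modulus 11/12.
The radius of convergence is the smallest modulus among the singular points: 1/3.


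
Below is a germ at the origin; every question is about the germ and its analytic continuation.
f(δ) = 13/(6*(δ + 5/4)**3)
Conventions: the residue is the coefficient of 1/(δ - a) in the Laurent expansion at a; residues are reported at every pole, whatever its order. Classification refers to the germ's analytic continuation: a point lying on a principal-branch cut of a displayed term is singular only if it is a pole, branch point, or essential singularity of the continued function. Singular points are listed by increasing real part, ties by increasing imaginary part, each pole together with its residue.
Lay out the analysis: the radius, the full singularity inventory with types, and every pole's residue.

Radius of convergence at 0: 5/4.
At -5/4: a pole of order 3; residue 0.

Denominator factor (δ + 5/4)^3: pole of order 3 at -5/4, modulus 5/4.
The radius of convergence is the smallest modulus among the singular points: 5/4.
At the order-3 pole -5/4 set g(δ) = (δ - (-5/4))^3*f(δ) = 13/6.
Order-3 pole: residue = g''(a)/2; g''(-5/4) = 0, so the residue is 0.


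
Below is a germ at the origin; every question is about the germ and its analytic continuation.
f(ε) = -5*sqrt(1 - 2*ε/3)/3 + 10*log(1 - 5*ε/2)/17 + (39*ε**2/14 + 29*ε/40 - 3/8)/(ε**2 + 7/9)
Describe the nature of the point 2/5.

The point is a logarithmic branch point.

The term (10/17)*log(1 - ε/(2/5)) has argument 1 - 2/5/(2/5) = 0 at 2/5: a logarithmic (infinitely-sheeted) branch point; the remaining terms are analytic or single-valued there.


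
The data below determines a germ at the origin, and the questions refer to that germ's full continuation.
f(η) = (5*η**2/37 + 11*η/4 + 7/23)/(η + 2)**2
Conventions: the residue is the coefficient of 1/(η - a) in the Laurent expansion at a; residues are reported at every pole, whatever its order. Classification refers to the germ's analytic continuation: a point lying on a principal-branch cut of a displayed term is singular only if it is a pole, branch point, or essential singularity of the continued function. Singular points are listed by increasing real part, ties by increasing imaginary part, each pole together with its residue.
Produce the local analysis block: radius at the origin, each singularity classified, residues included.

Denominator factor (η + 2)^2: pole of order 2 at -2, modulus 2.
The radius of convergence is the smallest modulus among the singular points: 2.
At the order-2 pole -2 set g(η) = (η - (-2))^2*f(η) = 5*η**2/37 + 11*η/4 + 7/23.
Order-2 pole: residue = g'(a); g'(-2) = 327/148, so the residue is 327/148.

Radius of convergence at 0: 2.
At -2: a pole of order 2; residue 327/148.


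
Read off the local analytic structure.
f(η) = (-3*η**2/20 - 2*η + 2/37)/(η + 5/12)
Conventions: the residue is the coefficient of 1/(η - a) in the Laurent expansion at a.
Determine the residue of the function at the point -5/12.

The residue is 6119/7104.

At the order-1 pole -5/12 set g(η) = (η - (-5/12))*f(η) = -3*η**2/20 - 2*η + 2/37.
Simple pole: residue = g(a) at a = -5/12, which is 6119/7104.


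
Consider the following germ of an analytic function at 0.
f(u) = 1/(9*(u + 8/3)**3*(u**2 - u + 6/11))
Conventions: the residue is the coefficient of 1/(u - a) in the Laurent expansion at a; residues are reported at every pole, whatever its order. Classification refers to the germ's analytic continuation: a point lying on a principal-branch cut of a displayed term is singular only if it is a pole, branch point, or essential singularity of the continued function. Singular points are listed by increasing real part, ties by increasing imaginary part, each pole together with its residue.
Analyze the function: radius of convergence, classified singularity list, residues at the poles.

Radius of convergence at 0: (1/11)*sqrt(66).
At -8/3: a pole of order 3; residue 3211461/1067462648.
At (1/2) - ((1/22)*sqrt(143))*i: a pole of order 1; residue (-3211461/2134925296) + ((6241785/27754028848)*sqrt(143))*i.
At (1/2) + ((1/22)*sqrt(143))*i: a pole of order 1; residue (-3211461/2134925296) - ((6241785/27754028848)*sqrt(143))*i.


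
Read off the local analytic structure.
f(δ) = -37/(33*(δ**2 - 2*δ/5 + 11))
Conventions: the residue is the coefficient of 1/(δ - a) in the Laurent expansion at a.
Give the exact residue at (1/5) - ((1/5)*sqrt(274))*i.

The factor δ**2 - 2*δ/5 + 11 splits as (δ - a)(δ - a') with a = (1/5) - ((1/5)*sqrt(274))*i, a' = (1/5) + ((1/5)*sqrt(274))*i. At the order-1 pole a set g(δ) = (δ - a)*f(δ) = [-37/33] / (δ - a').
Simple pole: residue = g(a) at a = (1/5) - ((1/5)*sqrt(274))*i, which is -((185/18084)*sqrt(274))*i.

The residue is -((185/18084)*sqrt(274))*i.


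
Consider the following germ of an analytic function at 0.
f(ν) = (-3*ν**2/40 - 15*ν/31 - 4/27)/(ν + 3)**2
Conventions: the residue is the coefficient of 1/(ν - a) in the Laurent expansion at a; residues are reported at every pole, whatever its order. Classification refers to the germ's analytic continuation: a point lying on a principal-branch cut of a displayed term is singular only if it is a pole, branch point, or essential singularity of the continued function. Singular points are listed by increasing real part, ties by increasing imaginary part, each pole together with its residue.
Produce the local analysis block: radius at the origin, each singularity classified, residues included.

Denominator factor (ν + 3)^2: pole of order 2 at -3, modulus 3.
The radius of convergence is the smallest modulus among the singular points: 3.
At the order-2 pole -3 set g(ν) = (ν - (-3))^2*f(ν) = -3*ν**2/40 - 15*ν/31 - 4/27.
Order-2 pole: residue = g'(a); g'(-3) = -21/620, so the residue is -21/620.

Radius of convergence at 0: 3.
At -3: a pole of order 2; residue -21/620.


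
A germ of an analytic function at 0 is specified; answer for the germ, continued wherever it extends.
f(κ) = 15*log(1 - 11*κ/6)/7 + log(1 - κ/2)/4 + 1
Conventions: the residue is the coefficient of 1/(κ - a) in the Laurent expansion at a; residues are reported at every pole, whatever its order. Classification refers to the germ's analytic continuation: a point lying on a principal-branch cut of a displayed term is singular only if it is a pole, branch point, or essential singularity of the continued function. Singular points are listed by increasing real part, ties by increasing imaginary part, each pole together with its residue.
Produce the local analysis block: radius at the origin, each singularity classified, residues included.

Branch term (1/4)*log(1 - κ/(2)): its argument vanishes at κ = 2, a logarithmic branch point, modulus 2.
Branch term (15/7)*log(1 - κ/(6/11)): its argument vanishes at κ = 6/11, a logarithmic branch point, modulus 6/11.
The radius of convergence is the smallest modulus among the singular points: 6/11.
List the singular points by increasing real part (a conjugate pair: the negative imaginary part first).

Radius of convergence at 0: 6/11.
At 6/11: a logarithmic branch point.
At 2: a logarithmic branch point.


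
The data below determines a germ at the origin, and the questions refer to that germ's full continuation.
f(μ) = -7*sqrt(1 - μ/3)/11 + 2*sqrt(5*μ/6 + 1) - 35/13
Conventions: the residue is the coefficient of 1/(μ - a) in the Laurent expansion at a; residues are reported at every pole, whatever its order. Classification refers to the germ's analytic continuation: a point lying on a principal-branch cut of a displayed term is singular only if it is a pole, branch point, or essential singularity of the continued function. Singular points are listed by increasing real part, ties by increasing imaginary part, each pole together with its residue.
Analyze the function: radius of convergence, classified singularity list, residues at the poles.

Branch term (2)*sqrt(1 - μ/(-6/5)): its argument vanishes at μ = -6/5, a square-root branch point, modulus 6/5.
Branch term (-7/11)*sqrt(1 - μ/(3)): its argument vanishes at μ = 3, a square-root branch point, modulus 3.
The radius of convergence is the smallest modulus among the singular points: 6/5.
List the singular points by increasing real part (a conjugate pair: the negative imaginary part first).

Radius of convergence at 0: 6/5.
At -6/5: an algebraic (square-root) branch point.
At 3: an algebraic (square-root) branch point.


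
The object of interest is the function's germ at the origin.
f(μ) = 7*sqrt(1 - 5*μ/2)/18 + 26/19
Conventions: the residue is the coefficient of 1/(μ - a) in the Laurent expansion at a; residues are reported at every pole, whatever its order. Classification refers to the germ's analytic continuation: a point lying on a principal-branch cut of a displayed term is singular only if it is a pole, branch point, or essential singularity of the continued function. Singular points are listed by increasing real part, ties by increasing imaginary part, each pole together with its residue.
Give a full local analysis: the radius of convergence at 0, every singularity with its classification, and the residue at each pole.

Branch term (7/18)*sqrt(1 - μ/(2/5)): its argument vanishes at μ = 2/5, a square-root branch point, modulus 2/5.
The radius of convergence is the smallest modulus among the singular points: 2/5.

Radius of convergence at 0: 2/5.
At 2/5: an algebraic (square-root) branch point.


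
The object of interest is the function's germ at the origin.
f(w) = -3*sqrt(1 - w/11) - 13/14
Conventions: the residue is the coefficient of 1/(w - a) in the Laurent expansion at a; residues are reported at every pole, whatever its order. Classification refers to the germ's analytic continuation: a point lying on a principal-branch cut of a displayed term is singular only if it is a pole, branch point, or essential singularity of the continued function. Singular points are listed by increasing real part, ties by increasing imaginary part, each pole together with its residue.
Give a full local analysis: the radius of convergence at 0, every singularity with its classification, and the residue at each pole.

Branch term (-3)*sqrt(1 - w/(11)): its argument vanishes at w = 11, a square-root branch point, modulus 11.
The radius of convergence is the smallest modulus among the singular points: 11.

Radius of convergence at 0: 11.
At 11: an algebraic (square-root) branch point.


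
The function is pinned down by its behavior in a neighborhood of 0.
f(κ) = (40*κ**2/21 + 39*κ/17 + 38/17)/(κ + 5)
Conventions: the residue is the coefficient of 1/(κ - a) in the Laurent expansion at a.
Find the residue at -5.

At the order-1 pole -5 set g(κ) = (κ - (-5))*f(κ) = 40*κ**2/21 + 39*κ/17 + 38/17.
Simple pole: residue = g(a) at a = -5, which is 13703/357.

The residue is 13703/357.


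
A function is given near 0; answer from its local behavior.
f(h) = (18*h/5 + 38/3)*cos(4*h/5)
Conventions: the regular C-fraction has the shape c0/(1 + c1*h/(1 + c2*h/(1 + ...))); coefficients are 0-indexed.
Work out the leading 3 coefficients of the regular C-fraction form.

Taylor coefficients (expand at 0): a_0 = 38/3, a_1 = 18/5, a_2 = -304/75.
c0 = a_0 = 38/3. Peel one level at a time: if S = 1 + c*h/S' with S'(0) = 1, then c is the h-coefficient of S and S' = c*h/(S - 1).
S_1 = c0/f = 1 + (-27/95)*h + (3617/9025)*h^2 + ...; c1 = -27/95.
S_2 = c1*h/(S_1 - 1) = 1 + (3617/2565)*h + ...; c2 = 3617/2565.

The regular C-fraction coefficients are [38/3, -27/95, 3617/2565].


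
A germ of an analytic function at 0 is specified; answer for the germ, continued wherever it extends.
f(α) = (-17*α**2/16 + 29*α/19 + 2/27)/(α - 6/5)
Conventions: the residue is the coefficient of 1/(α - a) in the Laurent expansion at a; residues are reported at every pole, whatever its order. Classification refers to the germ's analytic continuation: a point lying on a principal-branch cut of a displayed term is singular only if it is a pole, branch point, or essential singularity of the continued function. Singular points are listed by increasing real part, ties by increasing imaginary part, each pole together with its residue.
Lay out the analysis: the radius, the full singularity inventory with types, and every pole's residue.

Denominator factor (α - 6/5): pole of order 1 at 6/5, modulus 6/5.
The radius of convergence is the smallest modulus among the singular points: 6/5.
At the order-1 pole 6/5 set g(α) = (α - (6/5))*f(α) = -17*α**2/16 + 29*α/19 + 2/27.
Simple pole: residue = g(a) at a = 6/5, which is 19271/51300.

Radius of convergence at 0: 6/5.
At 6/5: a pole of order 1; residue 19271/51300.


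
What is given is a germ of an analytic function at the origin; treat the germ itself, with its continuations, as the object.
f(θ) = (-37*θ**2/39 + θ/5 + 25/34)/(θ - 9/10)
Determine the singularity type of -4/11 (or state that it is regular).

Denominator factors: θ - 9/10 = -139/110 at θ = -4/11 — none vanishes.
So the germ continues analytically to -4/11.

The point is a regular point.


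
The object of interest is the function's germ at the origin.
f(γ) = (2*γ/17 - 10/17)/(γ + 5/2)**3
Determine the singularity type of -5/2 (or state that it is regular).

The point is a pole of order 3.

The denominator factor γ + 5/2 vanishes at -5/2 and appears to the power 3; the numerator there equals -15/17, nonzero, and no other factor vanishes.
Hence a pole whose order is the multiplicity, 3.


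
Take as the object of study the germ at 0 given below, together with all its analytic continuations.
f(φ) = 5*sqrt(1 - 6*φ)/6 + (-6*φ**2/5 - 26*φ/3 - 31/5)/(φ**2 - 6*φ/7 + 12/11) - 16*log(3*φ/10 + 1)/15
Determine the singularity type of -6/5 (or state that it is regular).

Denominator factors: φ**2 - 6*φ/7 + 12/11 = 6852/1925 at φ = -6/5 — none vanishes.
Branch term log(1 - φ/(-10/3)): argument at -6/5 is 16/25, nonzero, so -6/5 is not its branch point (a point on a principal cut is still regular for the continued germ).
Branch term sqrt(1 - φ/(1/6)): argument at -6/5 is 41/5, nonzero, so -6/5 is not its branch point (a point on a principal cut is still regular for the continued germ).
So the germ continues analytically to -6/5.

The point is a regular point.


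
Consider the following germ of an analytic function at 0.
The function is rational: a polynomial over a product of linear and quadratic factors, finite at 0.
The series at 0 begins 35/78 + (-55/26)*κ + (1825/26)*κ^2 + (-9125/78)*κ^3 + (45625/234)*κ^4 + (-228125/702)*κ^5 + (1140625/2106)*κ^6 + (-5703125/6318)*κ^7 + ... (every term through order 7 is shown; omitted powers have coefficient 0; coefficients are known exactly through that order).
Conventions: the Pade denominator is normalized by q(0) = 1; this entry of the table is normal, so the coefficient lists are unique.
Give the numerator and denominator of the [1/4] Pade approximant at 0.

Taylor coefficients needed (read off): a_0 = 35/78, a_1 = -55/26, a_2 = 1825/26, a_3 = -9125/78, a_4 = 45625/234, a_5 = -228125/702.
Write the denominator as Q(κ) = 1 + q1*κ + q2*κ^2 + q3*κ^3 + q4*κ^4. Requiring Q*f - P = O(κ^6) with deg P <= 1 kills the coefficients of κ^2..κ^5 in Q*f:
  κ^2: a_2 + q1*a_1 + q2*a_0 = 0, i.e. 1825/26 + (-55/26)*q1 + (35/78)*q2 = 0.
  κ^3: a_3 + q1*a_2 + q2*a_1 + q3*a_0 = 0, i.e. -9125/78 + (1825/26)*q1 + (-55/26)*q2 + (35/78)*q3 = 0.
  κ^4: a_4 + q1*a_3 + q2*a_2 + q3*a_1 + q4*a_0 = 0, i.e. 45625/234 + (-9125/78)*q1 + (1825/26)*q2 + (-55/26)*q3 + (35/78)*q4 = 0.
  κ^5: a_5 + q1*a_4 + q2*a_3 + q3*a_2 + q4*a_1 = 0, i.e. -228125/702 + (45625/234)*q1 + (-9125/78)*q2 + (1825/26)*q3 + (-55/26)*q4 = 0.
Solving this linear system: q1 = -11583640/1397649, q2 = -8280025/42353, q3 = 296088000/465883, q4 = 14434290000/465883.
The numerator is Q*f truncated at degree 1: P0 = a_0 = 35/78; P1 = a_1 + q1*a_0 = -636039485/109016622.

The Pade approximant has numerator coefficients [35/78, -636039485/109016622]; denominator coefficients [1, -11583640/1397649, -8280025/42353, 296088000/465883, 14434290000/465883].


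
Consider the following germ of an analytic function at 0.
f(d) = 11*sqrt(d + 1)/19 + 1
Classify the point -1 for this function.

The point is an algebraic (square-root) branch point.

The term (11/19)*sqrt(1 - d/(-1)) has argument 1 - -1/(-1) = 0 at -1: a square-root (algebraic, two-sheeted) branch point; the remaining terms are analytic or single-valued there.


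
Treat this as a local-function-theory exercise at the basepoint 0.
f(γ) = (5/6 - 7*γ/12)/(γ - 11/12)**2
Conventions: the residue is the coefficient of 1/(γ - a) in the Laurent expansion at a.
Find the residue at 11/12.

At the order-2 pole 11/12 set g(γ) = (γ - (11/12))^2*f(γ) = 5/6 - 7*γ/12.
Order-2 pole: residue = g'(a); g'(11/12) = -7/12, so the residue is -7/12.

The residue is -7/12.


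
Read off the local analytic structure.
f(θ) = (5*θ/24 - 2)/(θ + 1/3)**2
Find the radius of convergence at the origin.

Denominator factor (θ + 1/3)^2: pole of order 2 at -1/3, modulus 1/3.
The radius of convergence is the smallest modulus among the singular points: 1/3.

The radius of convergence is 1/3.


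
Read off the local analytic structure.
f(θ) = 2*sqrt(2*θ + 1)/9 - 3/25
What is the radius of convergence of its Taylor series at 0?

Branch term (2/9)*sqrt(1 - θ/(-1/2)): its argument vanishes at θ = -1/2, a square-root branch point, modulus 1/2.
The radius of convergence is the smallest modulus among the singular points: 1/2.

The radius of convergence is 1/2.


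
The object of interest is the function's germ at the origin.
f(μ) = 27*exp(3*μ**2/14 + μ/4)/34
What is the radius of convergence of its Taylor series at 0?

The factor exp(3*μ**2/14 + μ/4) is entire and contributes no finite singular point.
The polynomial part has no poles.
No finite singular points: the Taylor series at 0 converges everywhere.

The radius of convergence is infinite.


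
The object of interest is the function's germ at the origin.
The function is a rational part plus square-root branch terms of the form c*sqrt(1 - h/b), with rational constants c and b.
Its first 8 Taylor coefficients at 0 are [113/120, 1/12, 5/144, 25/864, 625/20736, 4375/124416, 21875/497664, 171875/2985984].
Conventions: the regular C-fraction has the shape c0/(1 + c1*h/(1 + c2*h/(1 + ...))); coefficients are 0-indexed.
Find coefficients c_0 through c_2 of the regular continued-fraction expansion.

Taylor coefficients (read off): a_0 = 113/120, a_1 = 1/12, a_2 = 5/144.
c0 = a_0 = 113/120. Peel one level at a time: if S = 1 + c*h/S' with S'(0) = 1, then c is the h-coefficient of S and S' = c*h/(S - 1).
S_1 = c0/f = 1 + (-10/113)*h + (-2225/76614)*h^2 + ...; c1 = -10/113.
S_2 = c1*h/(S_1 - 1) = 1 + (-445/1356)*h + ...; c2 = -445/1356.

The regular C-fraction coefficients are [113/120, -10/113, -445/1356].
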